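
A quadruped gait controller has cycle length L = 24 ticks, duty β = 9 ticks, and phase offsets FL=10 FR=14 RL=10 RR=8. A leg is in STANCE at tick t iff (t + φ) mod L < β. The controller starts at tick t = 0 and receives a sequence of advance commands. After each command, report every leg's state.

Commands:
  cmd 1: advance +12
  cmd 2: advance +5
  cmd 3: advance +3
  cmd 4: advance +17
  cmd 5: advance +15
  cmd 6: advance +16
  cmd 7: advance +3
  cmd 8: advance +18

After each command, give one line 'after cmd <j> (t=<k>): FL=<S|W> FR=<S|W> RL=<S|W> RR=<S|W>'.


after cmd 1 (t=12): FL=W FR=S RL=W RR=W
after cmd 2 (t=17): FL=S FR=S RL=S RR=S
after cmd 3 (t=20): FL=S FR=W RL=S RR=S
after cmd 4 (t=37): FL=W FR=S RL=W RR=W
after cmd 5 (t=52): FL=W FR=W RL=W RR=W
after cmd 6 (t=68): FL=S FR=W RL=S RR=S
after cmd 7 (t=71): FL=W FR=W RL=W RR=S
after cmd 8 (t=89): FL=S FR=S RL=S RR=S

start t=0: FL=W FR=W RL=W RR=S
cmd 1: advance +12 → t=12, phase=(22,2,22,20) → FL=W FR=S RL=W RR=W
cmd 2: advance +5 → t=17, phase=(3,7,3,1) → FL=S FR=S RL=S RR=S
cmd 3: advance +3 → t=20, phase=(6,10,6,4) → FL=S FR=W RL=S RR=S
cmd 4: advance +17 → t=37, phase=(23,3,23,21) → FL=W FR=S RL=W RR=W
cmd 5: advance +15 → t=52, phase=(14,18,14,12) → FL=W FR=W RL=W RR=W
cmd 6: advance +16 → t=68, phase=(6,10,6,4) → FL=S FR=W RL=S RR=S
cmd 7: advance +3 → t=71, phase=(9,13,9,7) → FL=W FR=W RL=W RR=S
cmd 8: advance +18 → t=89, phase=(3,7,3,1) → FL=S FR=S RL=S RR=S


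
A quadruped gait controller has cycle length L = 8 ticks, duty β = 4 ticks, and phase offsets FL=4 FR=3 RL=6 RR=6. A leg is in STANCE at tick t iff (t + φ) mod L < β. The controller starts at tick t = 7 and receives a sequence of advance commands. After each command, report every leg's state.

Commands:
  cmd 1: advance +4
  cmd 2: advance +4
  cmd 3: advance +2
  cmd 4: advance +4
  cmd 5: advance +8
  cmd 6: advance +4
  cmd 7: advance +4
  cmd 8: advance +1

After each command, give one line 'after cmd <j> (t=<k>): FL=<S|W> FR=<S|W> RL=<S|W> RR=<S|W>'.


after cmd 1 (t=11): FL=W FR=W RL=S RR=S
after cmd 2 (t=15): FL=S FR=S RL=W RR=W
after cmd 3 (t=17): FL=W FR=W RL=W RR=W
after cmd 4 (t=21): FL=S FR=S RL=S RR=S
after cmd 5 (t=29): FL=S FR=S RL=S RR=S
after cmd 6 (t=33): FL=W FR=W RL=W RR=W
after cmd 7 (t=37): FL=S FR=S RL=S RR=S
after cmd 8 (t=38): FL=S FR=S RL=W RR=W

start t=7: FL=S FR=S RL=W RR=W
cmd 1: advance +4 → t=11, phase=(7,6,1,1) → FL=W FR=W RL=S RR=S
cmd 2: advance +4 → t=15, phase=(3,2,5,5) → FL=S FR=S RL=W RR=W
cmd 3: advance +2 → t=17, phase=(5,4,7,7) → FL=W FR=W RL=W RR=W
cmd 4: advance +4 → t=21, phase=(1,0,3,3) → FL=S FR=S RL=S RR=S
cmd 5: advance +8 → t=29, phase=(1,0,3,3) → FL=S FR=S RL=S RR=S
cmd 6: advance +4 → t=33, phase=(5,4,7,7) → FL=W FR=W RL=W RR=W
cmd 7: advance +4 → t=37, phase=(1,0,3,3) → FL=S FR=S RL=S RR=S
cmd 8: advance +1 → t=38, phase=(2,1,4,4) → FL=S FR=S RL=W RR=W


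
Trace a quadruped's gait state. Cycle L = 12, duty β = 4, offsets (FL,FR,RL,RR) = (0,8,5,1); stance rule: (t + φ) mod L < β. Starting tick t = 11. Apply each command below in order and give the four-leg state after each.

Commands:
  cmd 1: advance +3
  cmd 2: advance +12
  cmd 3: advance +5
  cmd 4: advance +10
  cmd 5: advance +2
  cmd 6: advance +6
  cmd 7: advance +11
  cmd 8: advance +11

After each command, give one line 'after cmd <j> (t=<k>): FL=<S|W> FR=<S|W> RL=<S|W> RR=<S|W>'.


after cmd 1 (t=14): FL=S FR=W RL=W RR=S
after cmd 2 (t=26): FL=S FR=W RL=W RR=S
after cmd 3 (t=31): FL=W FR=S RL=S RR=W
after cmd 4 (t=41): FL=W FR=S RL=W RR=W
after cmd 5 (t=43): FL=W FR=S RL=S RR=W
after cmd 6 (t=49): FL=S FR=W RL=W RR=S
after cmd 7 (t=60): FL=S FR=W RL=W RR=S
after cmd 8 (t=71): FL=W FR=W RL=W RR=S

start t=11: FL=W FR=W RL=W RR=S
cmd 1: advance +3 → t=14, phase=(2,10,7,3) → FL=S FR=W RL=W RR=S
cmd 2: advance +12 → t=26, phase=(2,10,7,3) → FL=S FR=W RL=W RR=S
cmd 3: advance +5 → t=31, phase=(7,3,0,8) → FL=W FR=S RL=S RR=W
cmd 4: advance +10 → t=41, phase=(5,1,10,6) → FL=W FR=S RL=W RR=W
cmd 5: advance +2 → t=43, phase=(7,3,0,8) → FL=W FR=S RL=S RR=W
cmd 6: advance +6 → t=49, phase=(1,9,6,2) → FL=S FR=W RL=W RR=S
cmd 7: advance +11 → t=60, phase=(0,8,5,1) → FL=S FR=W RL=W RR=S
cmd 8: advance +11 → t=71, phase=(11,7,4,0) → FL=W FR=W RL=W RR=S


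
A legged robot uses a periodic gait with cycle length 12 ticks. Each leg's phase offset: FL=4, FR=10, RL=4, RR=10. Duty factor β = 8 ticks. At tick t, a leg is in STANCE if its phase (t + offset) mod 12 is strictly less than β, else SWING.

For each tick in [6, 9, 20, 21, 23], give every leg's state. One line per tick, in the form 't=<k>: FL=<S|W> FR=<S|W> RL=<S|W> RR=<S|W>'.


t=6: FL=W FR=S RL=W RR=S
t=9: FL=S FR=S RL=S RR=S
t=20: FL=S FR=S RL=S RR=S
t=21: FL=S FR=S RL=S RR=S
t=23: FL=S FR=W RL=S RR=W

t=6: phase=(10,4,10,4) vs β=8 → FL=W FR=S RL=W RR=S
t=9: phase=(1,7,1,7) vs β=8 → FL=S FR=S RL=S RR=S
t=20: phase=(0,6,0,6) vs β=8 → FL=S FR=S RL=S RR=S
t=21: phase=(1,7,1,7) vs β=8 → FL=S FR=S RL=S RR=S
t=23: phase=(3,9,3,9) vs β=8 → FL=S FR=W RL=S RR=W


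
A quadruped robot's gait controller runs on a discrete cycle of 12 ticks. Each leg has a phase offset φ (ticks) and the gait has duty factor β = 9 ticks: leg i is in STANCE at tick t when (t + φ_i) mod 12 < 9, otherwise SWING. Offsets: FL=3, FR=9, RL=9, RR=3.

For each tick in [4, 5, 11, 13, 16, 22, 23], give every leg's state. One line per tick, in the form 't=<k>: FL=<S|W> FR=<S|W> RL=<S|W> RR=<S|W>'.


t=4: FL=S FR=S RL=S RR=S
t=5: FL=S FR=S RL=S RR=S
t=11: FL=S FR=S RL=S RR=S
t=13: FL=S FR=W RL=W RR=S
t=16: FL=S FR=S RL=S RR=S
t=22: FL=S FR=S RL=S RR=S
t=23: FL=S FR=S RL=S RR=S

t=4: phase=(7,1,1,7) vs β=9 → FL=S FR=S RL=S RR=S
t=5: phase=(8,2,2,8) vs β=9 → FL=S FR=S RL=S RR=S
t=11: phase=(2,8,8,2) vs β=9 → FL=S FR=S RL=S RR=S
t=13: phase=(4,10,10,4) vs β=9 → FL=S FR=W RL=W RR=S
t=16: phase=(7,1,1,7) vs β=9 → FL=S FR=S RL=S RR=S
t=22: phase=(1,7,7,1) vs β=9 → FL=S FR=S RL=S RR=S
t=23: phase=(2,8,8,2) vs β=9 → FL=S FR=S RL=S RR=S


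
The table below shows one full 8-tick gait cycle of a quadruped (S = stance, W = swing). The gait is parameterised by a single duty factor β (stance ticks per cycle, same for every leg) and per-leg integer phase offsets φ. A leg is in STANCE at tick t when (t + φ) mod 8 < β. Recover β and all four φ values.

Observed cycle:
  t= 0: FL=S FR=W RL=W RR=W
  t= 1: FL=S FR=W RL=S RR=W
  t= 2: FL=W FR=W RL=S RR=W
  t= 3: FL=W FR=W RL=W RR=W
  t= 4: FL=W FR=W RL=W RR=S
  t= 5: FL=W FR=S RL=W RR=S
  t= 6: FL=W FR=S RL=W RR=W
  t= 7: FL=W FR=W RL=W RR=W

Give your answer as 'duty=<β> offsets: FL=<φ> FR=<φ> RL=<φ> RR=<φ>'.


duty β = stance ticks per leg = 2
FL: stance ticks = 2; W→S at t=0 → φ=0
FR: stance ticks = 2; W→S at t=5 → φ=3
RL: stance ticks = 2; W→S at t=1 → φ=7
RR: stance ticks = 2; W→S at t=4 → φ=4

duty=2 offsets: FL=0 FR=3 RL=7 RR=4


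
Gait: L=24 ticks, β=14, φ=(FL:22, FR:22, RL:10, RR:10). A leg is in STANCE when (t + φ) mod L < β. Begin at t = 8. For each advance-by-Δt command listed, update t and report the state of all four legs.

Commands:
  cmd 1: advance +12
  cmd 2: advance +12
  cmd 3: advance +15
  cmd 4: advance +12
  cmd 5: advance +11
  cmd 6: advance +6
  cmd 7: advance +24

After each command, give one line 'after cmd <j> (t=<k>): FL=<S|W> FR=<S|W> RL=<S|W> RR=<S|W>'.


start t=8: FL=S FR=S RL=W RR=W
cmd 1: advance +12 → t=20, phase=(18,18,6,6) → FL=W FR=W RL=S RR=S
cmd 2: advance +12 → t=32, phase=(6,6,18,18) → FL=S FR=S RL=W RR=W
cmd 3: advance +15 → t=47, phase=(21,21,9,9) → FL=W FR=W RL=S RR=S
cmd 4: advance +12 → t=59, phase=(9,9,21,21) → FL=S FR=S RL=W RR=W
cmd 5: advance +11 → t=70, phase=(20,20,8,8) → FL=W FR=W RL=S RR=S
cmd 6: advance +6 → t=76, phase=(2,2,14,14) → FL=S FR=S RL=W RR=W
cmd 7: advance +24 → t=100, phase=(2,2,14,14) → FL=S FR=S RL=W RR=W

after cmd 1 (t=20): FL=W FR=W RL=S RR=S
after cmd 2 (t=32): FL=S FR=S RL=W RR=W
after cmd 3 (t=47): FL=W FR=W RL=S RR=S
after cmd 4 (t=59): FL=S FR=S RL=W RR=W
after cmd 5 (t=70): FL=W FR=W RL=S RR=S
after cmd 6 (t=76): FL=S FR=S RL=W RR=W
after cmd 7 (t=100): FL=S FR=S RL=W RR=W


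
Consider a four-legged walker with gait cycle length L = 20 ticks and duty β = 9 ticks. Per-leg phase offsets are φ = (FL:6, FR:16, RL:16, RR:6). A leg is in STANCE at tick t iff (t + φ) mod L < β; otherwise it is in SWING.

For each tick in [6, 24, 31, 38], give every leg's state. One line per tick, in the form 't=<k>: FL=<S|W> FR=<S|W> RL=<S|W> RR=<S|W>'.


t=6: phase=(12,2,2,12) vs β=9 → FL=W FR=S RL=S RR=W
t=24: phase=(10,0,0,10) vs β=9 → FL=W FR=S RL=S RR=W
t=31: phase=(17,7,7,17) vs β=9 → FL=W FR=S RL=S RR=W
t=38: phase=(4,14,14,4) vs β=9 → FL=S FR=W RL=W RR=S

t=6: FL=W FR=S RL=S RR=W
t=24: FL=W FR=S RL=S RR=W
t=31: FL=W FR=S RL=S RR=W
t=38: FL=S FR=W RL=W RR=S


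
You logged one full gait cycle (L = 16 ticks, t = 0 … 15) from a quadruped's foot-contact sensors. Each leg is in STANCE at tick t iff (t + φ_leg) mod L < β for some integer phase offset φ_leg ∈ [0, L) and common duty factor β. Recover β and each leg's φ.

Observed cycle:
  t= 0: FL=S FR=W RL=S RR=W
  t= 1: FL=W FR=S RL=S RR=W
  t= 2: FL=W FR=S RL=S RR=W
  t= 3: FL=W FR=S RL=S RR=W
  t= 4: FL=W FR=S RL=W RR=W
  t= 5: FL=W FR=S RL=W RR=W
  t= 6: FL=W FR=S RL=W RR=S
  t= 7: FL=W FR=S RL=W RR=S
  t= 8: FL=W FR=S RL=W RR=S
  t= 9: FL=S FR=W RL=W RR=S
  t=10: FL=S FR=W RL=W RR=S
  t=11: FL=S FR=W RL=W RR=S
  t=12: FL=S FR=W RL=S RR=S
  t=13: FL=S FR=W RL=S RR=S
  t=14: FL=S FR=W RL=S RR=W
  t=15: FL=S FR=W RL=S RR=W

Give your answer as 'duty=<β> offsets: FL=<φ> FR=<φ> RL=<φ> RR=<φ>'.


duty β = stance ticks per leg = 8
FL: stance ticks = 8; W→S at t=9 → φ=7
FR: stance ticks = 8; W→S at t=1 → φ=15
RL: stance ticks = 8; W→S at t=12 → φ=4
RR: stance ticks = 8; W→S at t=6 → φ=10

duty=8 offsets: FL=7 FR=15 RL=4 RR=10


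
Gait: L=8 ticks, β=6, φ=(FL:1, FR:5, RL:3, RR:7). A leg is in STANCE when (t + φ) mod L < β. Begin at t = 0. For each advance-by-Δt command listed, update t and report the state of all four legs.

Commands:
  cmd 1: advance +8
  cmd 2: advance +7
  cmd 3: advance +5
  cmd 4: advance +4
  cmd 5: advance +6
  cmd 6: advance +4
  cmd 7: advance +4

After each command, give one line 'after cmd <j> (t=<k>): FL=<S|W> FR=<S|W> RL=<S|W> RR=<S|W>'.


start t=0: FL=S FR=S RL=S RR=W
cmd 1: advance +8 → t=8, phase=(1,5,3,7) → FL=S FR=S RL=S RR=W
cmd 2: advance +7 → t=15, phase=(0,4,2,6) → FL=S FR=S RL=S RR=W
cmd 3: advance +5 → t=20, phase=(5,1,7,3) → FL=S FR=S RL=W RR=S
cmd 4: advance +4 → t=24, phase=(1,5,3,7) → FL=S FR=S RL=S RR=W
cmd 5: advance +6 → t=30, phase=(7,3,1,5) → FL=W FR=S RL=S RR=S
cmd 6: advance +4 → t=34, phase=(3,7,5,1) → FL=S FR=W RL=S RR=S
cmd 7: advance +4 → t=38, phase=(7,3,1,5) → FL=W FR=S RL=S RR=S

after cmd 1 (t=8): FL=S FR=S RL=S RR=W
after cmd 2 (t=15): FL=S FR=S RL=S RR=W
after cmd 3 (t=20): FL=S FR=S RL=W RR=S
after cmd 4 (t=24): FL=S FR=S RL=S RR=W
after cmd 5 (t=30): FL=W FR=S RL=S RR=S
after cmd 6 (t=34): FL=S FR=W RL=S RR=S
after cmd 7 (t=38): FL=W FR=S RL=S RR=S


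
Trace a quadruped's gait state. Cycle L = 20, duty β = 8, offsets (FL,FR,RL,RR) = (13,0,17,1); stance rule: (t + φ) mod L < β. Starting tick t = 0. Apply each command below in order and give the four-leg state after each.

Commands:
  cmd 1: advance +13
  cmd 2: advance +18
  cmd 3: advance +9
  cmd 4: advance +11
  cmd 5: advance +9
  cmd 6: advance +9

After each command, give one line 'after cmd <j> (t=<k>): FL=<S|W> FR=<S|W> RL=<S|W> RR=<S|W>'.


after cmd 1 (t=13): FL=S FR=W RL=W RR=W
after cmd 2 (t=31): FL=S FR=W RL=W RR=W
after cmd 3 (t=40): FL=W FR=S RL=W RR=S
after cmd 4 (t=51): FL=S FR=W RL=W RR=W
after cmd 5 (t=60): FL=W FR=S RL=W RR=S
after cmd 6 (t=69): FL=S FR=W RL=S RR=W

start t=0: FL=W FR=S RL=W RR=S
cmd 1: advance +13 → t=13, phase=(6,13,10,14) → FL=S FR=W RL=W RR=W
cmd 2: advance +18 → t=31, phase=(4,11,8,12) → FL=S FR=W RL=W RR=W
cmd 3: advance +9 → t=40, phase=(13,0,17,1) → FL=W FR=S RL=W RR=S
cmd 4: advance +11 → t=51, phase=(4,11,8,12) → FL=S FR=W RL=W RR=W
cmd 5: advance +9 → t=60, phase=(13,0,17,1) → FL=W FR=S RL=W RR=S
cmd 6: advance +9 → t=69, phase=(2,9,6,10) → FL=S FR=W RL=S RR=W


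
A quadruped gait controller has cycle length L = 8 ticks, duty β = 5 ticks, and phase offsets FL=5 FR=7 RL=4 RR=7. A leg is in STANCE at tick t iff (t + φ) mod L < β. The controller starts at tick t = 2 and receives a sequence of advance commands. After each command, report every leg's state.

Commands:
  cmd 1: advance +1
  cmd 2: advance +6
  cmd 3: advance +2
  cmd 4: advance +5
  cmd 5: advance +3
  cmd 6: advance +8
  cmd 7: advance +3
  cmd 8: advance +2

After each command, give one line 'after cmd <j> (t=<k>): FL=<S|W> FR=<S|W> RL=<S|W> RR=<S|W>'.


after cmd 1 (t=3): FL=S FR=S RL=W RR=S
after cmd 2 (t=9): FL=W FR=S RL=W RR=S
after cmd 3 (t=11): FL=S FR=S RL=W RR=S
after cmd 4 (t=16): FL=W FR=W RL=S RR=W
after cmd 5 (t=19): FL=S FR=S RL=W RR=S
after cmd 6 (t=27): FL=S FR=S RL=W RR=S
after cmd 7 (t=30): FL=S FR=W RL=S RR=W
after cmd 8 (t=32): FL=W FR=W RL=S RR=W

start t=2: FL=W FR=S RL=W RR=S
cmd 1: advance +1 → t=3, phase=(0,2,7,2) → FL=S FR=S RL=W RR=S
cmd 2: advance +6 → t=9, phase=(6,0,5,0) → FL=W FR=S RL=W RR=S
cmd 3: advance +2 → t=11, phase=(0,2,7,2) → FL=S FR=S RL=W RR=S
cmd 4: advance +5 → t=16, phase=(5,7,4,7) → FL=W FR=W RL=S RR=W
cmd 5: advance +3 → t=19, phase=(0,2,7,2) → FL=S FR=S RL=W RR=S
cmd 6: advance +8 → t=27, phase=(0,2,7,2) → FL=S FR=S RL=W RR=S
cmd 7: advance +3 → t=30, phase=(3,5,2,5) → FL=S FR=W RL=S RR=W
cmd 8: advance +2 → t=32, phase=(5,7,4,7) → FL=W FR=W RL=S RR=W


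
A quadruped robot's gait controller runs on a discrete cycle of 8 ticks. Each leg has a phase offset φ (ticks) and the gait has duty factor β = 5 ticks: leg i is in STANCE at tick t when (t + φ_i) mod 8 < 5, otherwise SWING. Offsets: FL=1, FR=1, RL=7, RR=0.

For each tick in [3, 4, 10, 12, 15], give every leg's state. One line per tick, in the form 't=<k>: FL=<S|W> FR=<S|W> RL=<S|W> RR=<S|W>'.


t=3: phase=(4,4,2,3) vs β=5 → FL=S FR=S RL=S RR=S
t=4: phase=(5,5,3,4) vs β=5 → FL=W FR=W RL=S RR=S
t=10: phase=(3,3,1,2) vs β=5 → FL=S FR=S RL=S RR=S
t=12: phase=(5,5,3,4) vs β=5 → FL=W FR=W RL=S RR=S
t=15: phase=(0,0,6,7) vs β=5 → FL=S FR=S RL=W RR=W

t=3: FL=S FR=S RL=S RR=S
t=4: FL=W FR=W RL=S RR=S
t=10: FL=S FR=S RL=S RR=S
t=12: FL=W FR=W RL=S RR=S
t=15: FL=S FR=S RL=W RR=W


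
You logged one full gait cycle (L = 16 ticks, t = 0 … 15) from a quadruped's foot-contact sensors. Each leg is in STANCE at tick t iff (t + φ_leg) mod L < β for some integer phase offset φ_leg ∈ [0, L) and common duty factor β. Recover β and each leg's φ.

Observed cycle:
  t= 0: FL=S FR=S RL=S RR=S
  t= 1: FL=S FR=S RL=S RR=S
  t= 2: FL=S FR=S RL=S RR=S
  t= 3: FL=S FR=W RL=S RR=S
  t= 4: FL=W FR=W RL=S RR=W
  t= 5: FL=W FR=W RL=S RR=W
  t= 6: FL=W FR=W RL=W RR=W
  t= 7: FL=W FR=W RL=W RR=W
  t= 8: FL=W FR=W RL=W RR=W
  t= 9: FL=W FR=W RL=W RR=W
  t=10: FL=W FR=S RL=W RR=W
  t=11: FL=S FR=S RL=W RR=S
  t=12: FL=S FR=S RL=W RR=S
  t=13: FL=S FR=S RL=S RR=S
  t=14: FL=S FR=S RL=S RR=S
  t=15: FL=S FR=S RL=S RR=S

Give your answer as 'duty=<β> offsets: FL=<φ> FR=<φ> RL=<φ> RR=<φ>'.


duty=9 offsets: FL=5 FR=6 RL=3 RR=5

duty β = stance ticks per leg = 9
FL: stance ticks = 9; W→S at t=11 → φ=5
FR: stance ticks = 9; W→S at t=10 → φ=6
RL: stance ticks = 9; W→S at t=13 → φ=3
RR: stance ticks = 9; W→S at t=11 → φ=5


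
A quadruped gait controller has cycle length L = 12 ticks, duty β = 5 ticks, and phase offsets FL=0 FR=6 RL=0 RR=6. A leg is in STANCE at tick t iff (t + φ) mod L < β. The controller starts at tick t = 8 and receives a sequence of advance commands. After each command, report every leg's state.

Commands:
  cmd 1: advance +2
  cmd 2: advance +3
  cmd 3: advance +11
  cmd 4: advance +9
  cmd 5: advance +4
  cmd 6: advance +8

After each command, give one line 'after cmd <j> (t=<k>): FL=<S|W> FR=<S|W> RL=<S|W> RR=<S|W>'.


start t=8: FL=W FR=S RL=W RR=S
cmd 1: advance +2 → t=10, phase=(10,4,10,4) → FL=W FR=S RL=W RR=S
cmd 2: advance +3 → t=13, phase=(1,7,1,7) → FL=S FR=W RL=S RR=W
cmd 3: advance +11 → t=24, phase=(0,6,0,6) → FL=S FR=W RL=S RR=W
cmd 4: advance +9 → t=33, phase=(9,3,9,3) → FL=W FR=S RL=W RR=S
cmd 5: advance +4 → t=37, phase=(1,7,1,7) → FL=S FR=W RL=S RR=W
cmd 6: advance +8 → t=45, phase=(9,3,9,3) → FL=W FR=S RL=W RR=S

after cmd 1 (t=10): FL=W FR=S RL=W RR=S
after cmd 2 (t=13): FL=S FR=W RL=S RR=W
after cmd 3 (t=24): FL=S FR=W RL=S RR=W
after cmd 4 (t=33): FL=W FR=S RL=W RR=S
after cmd 5 (t=37): FL=S FR=W RL=S RR=W
after cmd 6 (t=45): FL=W FR=S RL=W RR=S


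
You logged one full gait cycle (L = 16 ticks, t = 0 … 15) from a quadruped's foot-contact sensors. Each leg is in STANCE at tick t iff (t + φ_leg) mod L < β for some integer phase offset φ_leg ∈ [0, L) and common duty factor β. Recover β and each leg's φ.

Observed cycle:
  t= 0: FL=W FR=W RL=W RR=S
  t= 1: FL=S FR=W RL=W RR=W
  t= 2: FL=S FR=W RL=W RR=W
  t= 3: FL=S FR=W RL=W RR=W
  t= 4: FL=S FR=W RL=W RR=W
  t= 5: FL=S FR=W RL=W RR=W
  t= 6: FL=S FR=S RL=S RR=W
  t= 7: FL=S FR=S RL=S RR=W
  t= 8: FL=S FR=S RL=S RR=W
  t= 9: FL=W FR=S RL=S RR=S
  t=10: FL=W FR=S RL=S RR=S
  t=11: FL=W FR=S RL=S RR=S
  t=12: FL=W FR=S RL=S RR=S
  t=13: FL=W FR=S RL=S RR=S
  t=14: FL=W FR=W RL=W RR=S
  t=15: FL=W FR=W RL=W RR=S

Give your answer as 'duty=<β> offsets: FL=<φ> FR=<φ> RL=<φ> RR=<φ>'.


duty=8 offsets: FL=15 FR=10 RL=10 RR=7

duty β = stance ticks per leg = 8
FL: stance ticks = 8; W→S at t=1 → φ=15
FR: stance ticks = 8; W→S at t=6 → φ=10
RL: stance ticks = 8; W→S at t=6 → φ=10
RR: stance ticks = 8; W→S at t=9 → φ=7


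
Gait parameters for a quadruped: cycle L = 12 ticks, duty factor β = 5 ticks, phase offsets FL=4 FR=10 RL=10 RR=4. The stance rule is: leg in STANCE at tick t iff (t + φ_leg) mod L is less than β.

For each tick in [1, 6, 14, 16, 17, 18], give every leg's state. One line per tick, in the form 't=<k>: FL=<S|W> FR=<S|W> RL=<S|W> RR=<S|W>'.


t=1: FL=W FR=W RL=W RR=W
t=6: FL=W FR=S RL=S RR=W
t=14: FL=W FR=S RL=S RR=W
t=16: FL=W FR=S RL=S RR=W
t=17: FL=W FR=S RL=S RR=W
t=18: FL=W FR=S RL=S RR=W

t=1: phase=(5,11,11,5) vs β=5 → FL=W FR=W RL=W RR=W
t=6: phase=(10,4,4,10) vs β=5 → FL=W FR=S RL=S RR=W
t=14: phase=(6,0,0,6) vs β=5 → FL=W FR=S RL=S RR=W
t=16: phase=(8,2,2,8) vs β=5 → FL=W FR=S RL=S RR=W
t=17: phase=(9,3,3,9) vs β=5 → FL=W FR=S RL=S RR=W
t=18: phase=(10,4,4,10) vs β=5 → FL=W FR=S RL=S RR=W


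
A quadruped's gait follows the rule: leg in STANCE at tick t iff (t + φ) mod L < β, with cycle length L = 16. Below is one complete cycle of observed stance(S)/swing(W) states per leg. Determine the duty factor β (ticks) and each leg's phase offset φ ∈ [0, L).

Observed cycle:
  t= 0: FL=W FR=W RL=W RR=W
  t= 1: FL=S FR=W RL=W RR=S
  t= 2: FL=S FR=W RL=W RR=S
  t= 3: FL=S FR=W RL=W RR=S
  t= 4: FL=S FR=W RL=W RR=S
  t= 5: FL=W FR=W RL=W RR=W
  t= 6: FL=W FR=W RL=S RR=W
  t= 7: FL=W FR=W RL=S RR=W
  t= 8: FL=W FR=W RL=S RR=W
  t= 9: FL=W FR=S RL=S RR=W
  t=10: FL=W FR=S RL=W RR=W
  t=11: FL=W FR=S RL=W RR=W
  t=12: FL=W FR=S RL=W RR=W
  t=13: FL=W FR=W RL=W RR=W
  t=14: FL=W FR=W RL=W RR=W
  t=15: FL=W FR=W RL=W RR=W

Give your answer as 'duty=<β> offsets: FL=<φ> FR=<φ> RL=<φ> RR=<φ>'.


duty=4 offsets: FL=15 FR=7 RL=10 RR=15

duty β = stance ticks per leg = 4
FL: stance ticks = 4; W→S at t=1 → φ=15
FR: stance ticks = 4; W→S at t=9 → φ=7
RL: stance ticks = 4; W→S at t=6 → φ=10
RR: stance ticks = 4; W→S at t=1 → φ=15


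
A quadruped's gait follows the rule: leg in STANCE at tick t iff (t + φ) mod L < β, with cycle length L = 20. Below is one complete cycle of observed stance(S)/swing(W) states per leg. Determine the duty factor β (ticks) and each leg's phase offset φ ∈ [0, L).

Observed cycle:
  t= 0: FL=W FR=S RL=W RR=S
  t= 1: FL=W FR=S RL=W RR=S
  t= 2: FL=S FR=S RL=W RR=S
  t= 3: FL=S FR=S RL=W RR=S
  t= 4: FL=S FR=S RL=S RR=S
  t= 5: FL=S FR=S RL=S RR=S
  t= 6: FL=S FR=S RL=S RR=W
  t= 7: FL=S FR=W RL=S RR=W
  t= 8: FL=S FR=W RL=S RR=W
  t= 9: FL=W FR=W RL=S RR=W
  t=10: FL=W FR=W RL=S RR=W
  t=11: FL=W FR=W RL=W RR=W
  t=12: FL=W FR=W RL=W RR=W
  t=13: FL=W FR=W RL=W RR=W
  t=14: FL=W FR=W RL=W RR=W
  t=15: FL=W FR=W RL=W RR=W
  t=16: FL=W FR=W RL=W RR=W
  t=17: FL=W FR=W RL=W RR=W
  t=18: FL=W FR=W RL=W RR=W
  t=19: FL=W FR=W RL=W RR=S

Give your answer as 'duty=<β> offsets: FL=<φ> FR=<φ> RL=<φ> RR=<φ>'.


duty β = stance ticks per leg = 7
FL: stance ticks = 7; W→S at t=2 → φ=18
FR: stance ticks = 7; W→S at t=0 → φ=0
RL: stance ticks = 7; W→S at t=4 → φ=16
RR: stance ticks = 7; W→S at t=19 → φ=1

duty=7 offsets: FL=18 FR=0 RL=16 RR=1


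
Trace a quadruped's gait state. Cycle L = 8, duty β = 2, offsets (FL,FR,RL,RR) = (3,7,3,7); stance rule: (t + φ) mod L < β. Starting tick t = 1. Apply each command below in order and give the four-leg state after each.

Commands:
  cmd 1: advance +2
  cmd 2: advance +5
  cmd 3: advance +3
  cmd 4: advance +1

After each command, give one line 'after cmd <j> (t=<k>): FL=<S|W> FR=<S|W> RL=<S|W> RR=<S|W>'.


after cmd 1 (t=3): FL=W FR=W RL=W RR=W
after cmd 2 (t=8): FL=W FR=W RL=W RR=W
after cmd 3 (t=11): FL=W FR=W RL=W RR=W
after cmd 4 (t=12): FL=W FR=W RL=W RR=W

start t=1: FL=W FR=S RL=W RR=S
cmd 1: advance +2 → t=3, phase=(6,2,6,2) → FL=W FR=W RL=W RR=W
cmd 2: advance +5 → t=8, phase=(3,7,3,7) → FL=W FR=W RL=W RR=W
cmd 3: advance +3 → t=11, phase=(6,2,6,2) → FL=W FR=W RL=W RR=W
cmd 4: advance +1 → t=12, phase=(7,3,7,3) → FL=W FR=W RL=W RR=W


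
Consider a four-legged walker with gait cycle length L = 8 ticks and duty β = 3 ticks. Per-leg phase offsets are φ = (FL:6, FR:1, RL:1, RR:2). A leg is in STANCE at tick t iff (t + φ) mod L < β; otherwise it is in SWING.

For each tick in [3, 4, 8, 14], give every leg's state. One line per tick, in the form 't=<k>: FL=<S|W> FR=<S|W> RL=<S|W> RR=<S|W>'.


t=3: phase=(1,4,4,5) vs β=3 → FL=S FR=W RL=W RR=W
t=4: phase=(2,5,5,6) vs β=3 → FL=S FR=W RL=W RR=W
t=8: phase=(6,1,1,2) vs β=3 → FL=W FR=S RL=S RR=S
t=14: phase=(4,7,7,0) vs β=3 → FL=W FR=W RL=W RR=S

t=3: FL=S FR=W RL=W RR=W
t=4: FL=S FR=W RL=W RR=W
t=8: FL=W FR=S RL=S RR=S
t=14: FL=W FR=W RL=W RR=S


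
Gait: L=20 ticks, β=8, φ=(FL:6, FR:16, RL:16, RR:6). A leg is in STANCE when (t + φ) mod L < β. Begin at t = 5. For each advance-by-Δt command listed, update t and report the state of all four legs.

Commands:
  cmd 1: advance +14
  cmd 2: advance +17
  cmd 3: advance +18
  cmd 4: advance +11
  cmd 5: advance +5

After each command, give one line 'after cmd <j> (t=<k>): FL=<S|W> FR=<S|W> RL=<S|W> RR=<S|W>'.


after cmd 1 (t=19): FL=S FR=W RL=W RR=S
after cmd 2 (t=36): FL=S FR=W RL=W RR=S
after cmd 3 (t=54): FL=S FR=W RL=W RR=S
after cmd 4 (t=65): FL=W FR=S RL=S RR=W
after cmd 5 (t=70): FL=W FR=S RL=S RR=W

start t=5: FL=W FR=S RL=S RR=W
cmd 1: advance +14 → t=19, phase=(5,15,15,5) → FL=S FR=W RL=W RR=S
cmd 2: advance +17 → t=36, phase=(2,12,12,2) → FL=S FR=W RL=W RR=S
cmd 3: advance +18 → t=54, phase=(0,10,10,0) → FL=S FR=W RL=W RR=S
cmd 4: advance +11 → t=65, phase=(11,1,1,11) → FL=W FR=S RL=S RR=W
cmd 5: advance +5 → t=70, phase=(16,6,6,16) → FL=W FR=S RL=S RR=W


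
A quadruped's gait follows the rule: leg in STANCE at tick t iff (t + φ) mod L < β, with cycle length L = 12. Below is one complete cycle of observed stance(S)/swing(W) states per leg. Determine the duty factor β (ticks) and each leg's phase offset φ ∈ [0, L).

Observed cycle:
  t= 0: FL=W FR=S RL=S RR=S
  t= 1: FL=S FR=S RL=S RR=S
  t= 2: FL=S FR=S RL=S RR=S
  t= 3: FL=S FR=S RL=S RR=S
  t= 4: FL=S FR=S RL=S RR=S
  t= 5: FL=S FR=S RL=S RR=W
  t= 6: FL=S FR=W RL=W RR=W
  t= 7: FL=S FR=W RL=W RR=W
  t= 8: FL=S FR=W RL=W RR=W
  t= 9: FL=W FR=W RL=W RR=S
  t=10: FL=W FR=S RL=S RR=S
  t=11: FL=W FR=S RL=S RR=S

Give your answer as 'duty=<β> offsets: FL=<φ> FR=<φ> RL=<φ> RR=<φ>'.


duty=8 offsets: FL=11 FR=2 RL=2 RR=3

duty β = stance ticks per leg = 8
FL: stance ticks = 8; W→S at t=1 → φ=11
FR: stance ticks = 8; W→S at t=10 → φ=2
RL: stance ticks = 8; W→S at t=10 → φ=2
RR: stance ticks = 8; W→S at t=9 → φ=3


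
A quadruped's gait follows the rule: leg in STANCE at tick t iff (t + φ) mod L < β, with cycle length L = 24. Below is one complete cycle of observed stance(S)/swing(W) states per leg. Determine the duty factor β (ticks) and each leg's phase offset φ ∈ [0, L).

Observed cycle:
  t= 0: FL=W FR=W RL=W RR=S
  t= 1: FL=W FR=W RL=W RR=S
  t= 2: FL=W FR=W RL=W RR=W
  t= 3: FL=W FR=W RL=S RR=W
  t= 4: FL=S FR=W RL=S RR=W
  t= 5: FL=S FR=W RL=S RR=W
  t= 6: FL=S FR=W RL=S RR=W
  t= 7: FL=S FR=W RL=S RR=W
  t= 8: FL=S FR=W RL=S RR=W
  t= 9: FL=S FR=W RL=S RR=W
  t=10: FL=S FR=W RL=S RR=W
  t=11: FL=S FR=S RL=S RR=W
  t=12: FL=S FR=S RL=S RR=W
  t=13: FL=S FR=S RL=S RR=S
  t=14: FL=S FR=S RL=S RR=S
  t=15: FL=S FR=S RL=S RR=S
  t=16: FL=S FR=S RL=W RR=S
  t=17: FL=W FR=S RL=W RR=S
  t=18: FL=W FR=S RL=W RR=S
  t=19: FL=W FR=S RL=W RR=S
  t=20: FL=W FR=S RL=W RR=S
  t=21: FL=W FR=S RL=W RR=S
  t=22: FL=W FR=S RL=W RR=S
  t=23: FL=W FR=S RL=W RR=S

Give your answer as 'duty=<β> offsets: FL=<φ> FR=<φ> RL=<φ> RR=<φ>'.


duty β = stance ticks per leg = 13
FL: stance ticks = 13; W→S at t=4 → φ=20
FR: stance ticks = 13; W→S at t=11 → φ=13
RL: stance ticks = 13; W→S at t=3 → φ=21
RR: stance ticks = 13; W→S at t=13 → φ=11

duty=13 offsets: FL=20 FR=13 RL=21 RR=11


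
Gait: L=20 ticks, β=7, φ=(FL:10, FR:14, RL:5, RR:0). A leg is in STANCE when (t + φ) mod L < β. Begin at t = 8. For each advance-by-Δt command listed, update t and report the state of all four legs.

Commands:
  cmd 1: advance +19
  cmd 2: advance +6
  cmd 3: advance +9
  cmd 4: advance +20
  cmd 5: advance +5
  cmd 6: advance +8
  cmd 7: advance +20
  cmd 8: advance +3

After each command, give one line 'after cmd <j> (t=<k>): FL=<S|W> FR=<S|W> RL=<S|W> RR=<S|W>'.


start t=8: FL=W FR=S RL=W RR=W
cmd 1: advance +19 → t=27, phase=(17,1,12,7) → FL=W FR=S RL=W RR=W
cmd 2: advance +6 → t=33, phase=(3,7,18,13) → FL=S FR=W RL=W RR=W
cmd 3: advance +9 → t=42, phase=(12,16,7,2) → FL=W FR=W RL=W RR=S
cmd 4: advance +20 → t=62, phase=(12,16,7,2) → FL=W FR=W RL=W RR=S
cmd 5: advance +5 → t=67, phase=(17,1,12,7) → FL=W FR=S RL=W RR=W
cmd 6: advance +8 → t=75, phase=(5,9,0,15) → FL=S FR=W RL=S RR=W
cmd 7: advance +20 → t=95, phase=(5,9,0,15) → FL=S FR=W RL=S RR=W
cmd 8: advance +3 → t=98, phase=(8,12,3,18) → FL=W FR=W RL=S RR=W

after cmd 1 (t=27): FL=W FR=S RL=W RR=W
after cmd 2 (t=33): FL=S FR=W RL=W RR=W
after cmd 3 (t=42): FL=W FR=W RL=W RR=S
after cmd 4 (t=62): FL=W FR=W RL=W RR=S
after cmd 5 (t=67): FL=W FR=S RL=W RR=W
after cmd 6 (t=75): FL=S FR=W RL=S RR=W
after cmd 7 (t=95): FL=S FR=W RL=S RR=W
after cmd 8 (t=98): FL=W FR=W RL=S RR=W


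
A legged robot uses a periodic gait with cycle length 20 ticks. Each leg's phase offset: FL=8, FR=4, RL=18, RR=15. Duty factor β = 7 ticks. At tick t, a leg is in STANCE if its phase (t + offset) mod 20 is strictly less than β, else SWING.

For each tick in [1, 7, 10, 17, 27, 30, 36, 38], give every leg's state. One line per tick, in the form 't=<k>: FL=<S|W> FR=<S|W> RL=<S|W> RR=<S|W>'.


t=1: phase=(9,5,19,16) vs β=7 → FL=W FR=S RL=W RR=W
t=7: phase=(15,11,5,2) vs β=7 → FL=W FR=W RL=S RR=S
t=10: phase=(18,14,8,5) vs β=7 → FL=W FR=W RL=W RR=S
t=17: phase=(5,1,15,12) vs β=7 → FL=S FR=S RL=W RR=W
t=27: phase=(15,11,5,2) vs β=7 → FL=W FR=W RL=S RR=S
t=30: phase=(18,14,8,5) vs β=7 → FL=W FR=W RL=W RR=S
t=36: phase=(4,0,14,11) vs β=7 → FL=S FR=S RL=W RR=W
t=38: phase=(6,2,16,13) vs β=7 → FL=S FR=S RL=W RR=W

t=1: FL=W FR=S RL=W RR=W
t=7: FL=W FR=W RL=S RR=S
t=10: FL=W FR=W RL=W RR=S
t=17: FL=S FR=S RL=W RR=W
t=27: FL=W FR=W RL=S RR=S
t=30: FL=W FR=W RL=W RR=S
t=36: FL=S FR=S RL=W RR=W
t=38: FL=S FR=S RL=W RR=W


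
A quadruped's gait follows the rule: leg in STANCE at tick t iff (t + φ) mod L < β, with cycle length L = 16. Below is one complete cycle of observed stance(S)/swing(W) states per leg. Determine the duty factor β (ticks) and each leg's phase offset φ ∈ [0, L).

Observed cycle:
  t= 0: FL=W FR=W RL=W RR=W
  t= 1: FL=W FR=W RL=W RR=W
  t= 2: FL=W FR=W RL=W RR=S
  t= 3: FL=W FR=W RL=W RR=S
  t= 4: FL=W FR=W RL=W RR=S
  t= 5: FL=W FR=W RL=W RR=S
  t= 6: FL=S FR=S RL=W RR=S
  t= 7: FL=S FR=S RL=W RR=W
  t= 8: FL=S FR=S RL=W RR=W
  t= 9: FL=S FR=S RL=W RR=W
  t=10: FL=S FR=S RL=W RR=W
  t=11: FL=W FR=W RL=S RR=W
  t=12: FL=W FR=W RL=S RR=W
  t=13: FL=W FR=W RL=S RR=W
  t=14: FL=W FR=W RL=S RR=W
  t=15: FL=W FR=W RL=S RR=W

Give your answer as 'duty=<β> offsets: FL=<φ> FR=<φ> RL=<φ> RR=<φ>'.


duty β = stance ticks per leg = 5
FL: stance ticks = 5; W→S at t=6 → φ=10
FR: stance ticks = 5; W→S at t=6 → φ=10
RL: stance ticks = 5; W→S at t=11 → φ=5
RR: stance ticks = 5; W→S at t=2 → φ=14

duty=5 offsets: FL=10 FR=10 RL=5 RR=14


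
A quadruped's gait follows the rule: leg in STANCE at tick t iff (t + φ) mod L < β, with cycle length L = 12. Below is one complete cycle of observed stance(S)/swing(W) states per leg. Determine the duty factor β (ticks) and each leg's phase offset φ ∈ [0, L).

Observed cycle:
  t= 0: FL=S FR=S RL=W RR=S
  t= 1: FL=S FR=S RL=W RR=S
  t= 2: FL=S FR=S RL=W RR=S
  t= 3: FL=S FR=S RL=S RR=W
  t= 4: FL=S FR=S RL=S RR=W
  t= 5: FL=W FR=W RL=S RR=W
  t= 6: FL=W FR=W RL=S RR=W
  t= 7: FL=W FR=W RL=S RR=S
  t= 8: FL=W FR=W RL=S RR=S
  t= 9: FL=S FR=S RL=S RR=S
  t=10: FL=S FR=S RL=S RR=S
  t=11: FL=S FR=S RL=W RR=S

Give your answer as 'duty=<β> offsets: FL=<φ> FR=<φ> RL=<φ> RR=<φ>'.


duty β = stance ticks per leg = 8
FL: stance ticks = 8; W→S at t=9 → φ=3
FR: stance ticks = 8; W→S at t=9 → φ=3
RL: stance ticks = 8; W→S at t=3 → φ=9
RR: stance ticks = 8; W→S at t=7 → φ=5

duty=8 offsets: FL=3 FR=3 RL=9 RR=5


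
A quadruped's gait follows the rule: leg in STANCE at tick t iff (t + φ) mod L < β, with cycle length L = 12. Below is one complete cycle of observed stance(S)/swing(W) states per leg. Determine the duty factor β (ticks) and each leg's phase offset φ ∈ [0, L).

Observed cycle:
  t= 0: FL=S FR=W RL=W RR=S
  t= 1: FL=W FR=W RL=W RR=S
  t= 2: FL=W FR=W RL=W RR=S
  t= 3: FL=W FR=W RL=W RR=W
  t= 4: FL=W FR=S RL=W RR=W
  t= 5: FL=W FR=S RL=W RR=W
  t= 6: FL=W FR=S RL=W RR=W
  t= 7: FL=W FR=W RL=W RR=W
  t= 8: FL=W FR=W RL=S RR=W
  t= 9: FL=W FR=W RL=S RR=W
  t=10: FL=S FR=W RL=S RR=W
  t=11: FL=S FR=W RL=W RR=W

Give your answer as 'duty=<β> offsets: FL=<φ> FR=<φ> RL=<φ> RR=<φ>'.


duty=3 offsets: FL=2 FR=8 RL=4 RR=0

duty β = stance ticks per leg = 3
FL: stance ticks = 3; W→S at t=10 → φ=2
FR: stance ticks = 3; W→S at t=4 → φ=8
RL: stance ticks = 3; W→S at t=8 → φ=4
RR: stance ticks = 3; W→S at t=0 → φ=0


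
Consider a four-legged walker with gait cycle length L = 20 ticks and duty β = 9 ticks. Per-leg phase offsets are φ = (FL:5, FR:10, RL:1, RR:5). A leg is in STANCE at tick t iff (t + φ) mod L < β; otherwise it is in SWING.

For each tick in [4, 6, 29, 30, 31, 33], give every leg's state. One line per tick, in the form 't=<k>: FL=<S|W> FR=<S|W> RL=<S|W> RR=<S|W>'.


t=4: phase=(9,14,5,9) vs β=9 → FL=W FR=W RL=S RR=W
t=6: phase=(11,16,7,11) vs β=9 → FL=W FR=W RL=S RR=W
t=29: phase=(14,19,10,14) vs β=9 → FL=W FR=W RL=W RR=W
t=30: phase=(15,0,11,15) vs β=9 → FL=W FR=S RL=W RR=W
t=31: phase=(16,1,12,16) vs β=9 → FL=W FR=S RL=W RR=W
t=33: phase=(18,3,14,18) vs β=9 → FL=W FR=S RL=W RR=W

t=4: FL=W FR=W RL=S RR=W
t=6: FL=W FR=W RL=S RR=W
t=29: FL=W FR=W RL=W RR=W
t=30: FL=W FR=S RL=W RR=W
t=31: FL=W FR=S RL=W RR=W
t=33: FL=W FR=S RL=W RR=W


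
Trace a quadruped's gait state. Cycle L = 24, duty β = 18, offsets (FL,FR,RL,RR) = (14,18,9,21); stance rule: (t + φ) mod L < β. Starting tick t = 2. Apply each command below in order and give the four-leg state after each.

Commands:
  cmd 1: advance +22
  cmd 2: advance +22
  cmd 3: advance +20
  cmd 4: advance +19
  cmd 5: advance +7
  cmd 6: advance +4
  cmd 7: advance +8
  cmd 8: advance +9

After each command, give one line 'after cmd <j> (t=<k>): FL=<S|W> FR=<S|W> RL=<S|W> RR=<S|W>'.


after cmd 1 (t=24): FL=S FR=W RL=S RR=W
after cmd 2 (t=46): FL=S FR=S RL=S RR=W
after cmd 3 (t=66): FL=S FR=S RL=S RR=S
after cmd 4 (t=85): FL=S FR=S RL=W RR=S
after cmd 5 (t=92): FL=S FR=S RL=S RR=S
after cmd 6 (t=96): FL=S FR=W RL=S RR=W
after cmd 7 (t=104): FL=W FR=S RL=S RR=S
after cmd 8 (t=113): FL=S FR=S RL=S RR=S

start t=2: FL=S FR=W RL=S RR=W
cmd 1: advance +22 → t=24, phase=(14,18,9,21) → FL=S FR=W RL=S RR=W
cmd 2: advance +22 → t=46, phase=(12,16,7,19) → FL=S FR=S RL=S RR=W
cmd 3: advance +20 → t=66, phase=(8,12,3,15) → FL=S FR=S RL=S RR=S
cmd 4: advance +19 → t=85, phase=(3,7,22,10) → FL=S FR=S RL=W RR=S
cmd 5: advance +7 → t=92, phase=(10,14,5,17) → FL=S FR=S RL=S RR=S
cmd 6: advance +4 → t=96, phase=(14,18,9,21) → FL=S FR=W RL=S RR=W
cmd 7: advance +8 → t=104, phase=(22,2,17,5) → FL=W FR=S RL=S RR=S
cmd 8: advance +9 → t=113, phase=(7,11,2,14) → FL=S FR=S RL=S RR=S


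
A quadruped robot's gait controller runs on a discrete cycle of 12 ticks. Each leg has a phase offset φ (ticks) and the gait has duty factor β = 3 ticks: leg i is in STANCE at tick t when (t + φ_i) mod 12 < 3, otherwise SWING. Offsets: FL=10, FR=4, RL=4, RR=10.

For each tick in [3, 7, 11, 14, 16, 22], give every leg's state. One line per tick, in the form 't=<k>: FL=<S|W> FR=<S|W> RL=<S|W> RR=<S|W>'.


t=3: FL=S FR=W RL=W RR=S
t=7: FL=W FR=W RL=W RR=W
t=11: FL=W FR=W RL=W RR=W
t=14: FL=S FR=W RL=W RR=S
t=16: FL=S FR=W RL=W RR=S
t=22: FL=W FR=S RL=S RR=W

t=3: phase=(1,7,7,1) vs β=3 → FL=S FR=W RL=W RR=S
t=7: phase=(5,11,11,5) vs β=3 → FL=W FR=W RL=W RR=W
t=11: phase=(9,3,3,9) vs β=3 → FL=W FR=W RL=W RR=W
t=14: phase=(0,6,6,0) vs β=3 → FL=S FR=W RL=W RR=S
t=16: phase=(2,8,8,2) vs β=3 → FL=S FR=W RL=W RR=S
t=22: phase=(8,2,2,8) vs β=3 → FL=W FR=S RL=S RR=W


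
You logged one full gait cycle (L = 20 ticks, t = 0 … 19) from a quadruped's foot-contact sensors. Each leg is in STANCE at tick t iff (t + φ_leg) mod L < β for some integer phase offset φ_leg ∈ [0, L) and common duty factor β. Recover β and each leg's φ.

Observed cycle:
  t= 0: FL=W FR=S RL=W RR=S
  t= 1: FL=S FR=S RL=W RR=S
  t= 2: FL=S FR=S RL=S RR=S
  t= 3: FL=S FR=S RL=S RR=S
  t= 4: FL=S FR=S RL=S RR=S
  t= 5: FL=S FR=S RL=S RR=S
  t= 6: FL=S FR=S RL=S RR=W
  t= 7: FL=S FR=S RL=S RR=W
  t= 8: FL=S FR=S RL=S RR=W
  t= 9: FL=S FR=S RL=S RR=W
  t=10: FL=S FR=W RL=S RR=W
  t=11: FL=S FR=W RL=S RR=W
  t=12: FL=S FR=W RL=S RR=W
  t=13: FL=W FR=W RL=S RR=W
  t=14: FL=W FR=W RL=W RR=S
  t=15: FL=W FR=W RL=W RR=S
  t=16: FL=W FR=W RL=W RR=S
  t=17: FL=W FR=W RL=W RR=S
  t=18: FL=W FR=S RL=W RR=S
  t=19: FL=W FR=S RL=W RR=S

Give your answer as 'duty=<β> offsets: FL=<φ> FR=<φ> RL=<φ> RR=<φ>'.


duty=12 offsets: FL=19 FR=2 RL=18 RR=6

duty β = stance ticks per leg = 12
FL: stance ticks = 12; W→S at t=1 → φ=19
FR: stance ticks = 12; W→S at t=18 → φ=2
RL: stance ticks = 12; W→S at t=2 → φ=18
RR: stance ticks = 12; W→S at t=14 → φ=6


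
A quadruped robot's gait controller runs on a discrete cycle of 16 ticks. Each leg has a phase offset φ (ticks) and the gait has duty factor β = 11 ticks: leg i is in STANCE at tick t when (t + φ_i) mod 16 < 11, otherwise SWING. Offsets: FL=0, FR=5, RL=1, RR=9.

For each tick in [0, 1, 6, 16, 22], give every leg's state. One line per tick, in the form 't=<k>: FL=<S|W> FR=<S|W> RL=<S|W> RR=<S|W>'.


t=0: phase=(0,5,1,9) vs β=11 → FL=S FR=S RL=S RR=S
t=1: phase=(1,6,2,10) vs β=11 → FL=S FR=S RL=S RR=S
t=6: phase=(6,11,7,15) vs β=11 → FL=S FR=W RL=S RR=W
t=16: phase=(0,5,1,9) vs β=11 → FL=S FR=S RL=S RR=S
t=22: phase=(6,11,7,15) vs β=11 → FL=S FR=W RL=S RR=W

t=0: FL=S FR=S RL=S RR=S
t=1: FL=S FR=S RL=S RR=S
t=6: FL=S FR=W RL=S RR=W
t=16: FL=S FR=S RL=S RR=S
t=22: FL=S FR=W RL=S RR=W


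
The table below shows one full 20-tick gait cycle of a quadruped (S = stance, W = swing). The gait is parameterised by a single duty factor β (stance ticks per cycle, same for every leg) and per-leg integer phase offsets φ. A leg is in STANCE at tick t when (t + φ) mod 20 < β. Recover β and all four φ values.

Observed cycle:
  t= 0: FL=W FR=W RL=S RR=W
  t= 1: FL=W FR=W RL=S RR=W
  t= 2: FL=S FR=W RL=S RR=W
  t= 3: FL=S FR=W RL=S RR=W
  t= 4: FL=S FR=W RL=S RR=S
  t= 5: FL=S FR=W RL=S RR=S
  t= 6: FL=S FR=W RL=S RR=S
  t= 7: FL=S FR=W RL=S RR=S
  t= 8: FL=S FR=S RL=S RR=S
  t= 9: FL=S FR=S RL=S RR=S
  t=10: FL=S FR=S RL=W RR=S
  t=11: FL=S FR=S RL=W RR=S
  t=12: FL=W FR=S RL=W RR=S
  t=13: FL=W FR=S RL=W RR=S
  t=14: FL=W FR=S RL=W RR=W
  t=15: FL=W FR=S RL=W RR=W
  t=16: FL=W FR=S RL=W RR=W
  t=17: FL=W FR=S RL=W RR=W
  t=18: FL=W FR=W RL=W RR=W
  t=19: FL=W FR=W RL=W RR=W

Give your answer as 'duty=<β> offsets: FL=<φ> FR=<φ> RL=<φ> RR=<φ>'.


duty β = stance ticks per leg = 10
FL: stance ticks = 10; W→S at t=2 → φ=18
FR: stance ticks = 10; W→S at t=8 → φ=12
RL: stance ticks = 10; W→S at t=0 → φ=0
RR: stance ticks = 10; W→S at t=4 → φ=16

duty=10 offsets: FL=18 FR=12 RL=0 RR=16


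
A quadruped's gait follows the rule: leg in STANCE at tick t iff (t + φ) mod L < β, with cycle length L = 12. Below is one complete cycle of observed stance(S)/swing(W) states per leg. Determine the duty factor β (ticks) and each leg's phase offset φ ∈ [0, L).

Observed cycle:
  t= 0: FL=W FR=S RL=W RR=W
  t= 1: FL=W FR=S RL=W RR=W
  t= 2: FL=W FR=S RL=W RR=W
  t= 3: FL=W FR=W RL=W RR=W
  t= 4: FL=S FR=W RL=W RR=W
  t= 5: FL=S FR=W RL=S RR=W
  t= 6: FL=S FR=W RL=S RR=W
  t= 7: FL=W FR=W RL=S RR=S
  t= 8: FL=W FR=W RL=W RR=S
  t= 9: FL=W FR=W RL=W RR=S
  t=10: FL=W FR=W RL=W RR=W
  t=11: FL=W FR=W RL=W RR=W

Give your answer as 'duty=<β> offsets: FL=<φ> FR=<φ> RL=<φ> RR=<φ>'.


duty=3 offsets: FL=8 FR=0 RL=7 RR=5

duty β = stance ticks per leg = 3
FL: stance ticks = 3; W→S at t=4 → φ=8
FR: stance ticks = 3; W→S at t=0 → φ=0
RL: stance ticks = 3; W→S at t=5 → φ=7
RR: stance ticks = 3; W→S at t=7 → φ=5


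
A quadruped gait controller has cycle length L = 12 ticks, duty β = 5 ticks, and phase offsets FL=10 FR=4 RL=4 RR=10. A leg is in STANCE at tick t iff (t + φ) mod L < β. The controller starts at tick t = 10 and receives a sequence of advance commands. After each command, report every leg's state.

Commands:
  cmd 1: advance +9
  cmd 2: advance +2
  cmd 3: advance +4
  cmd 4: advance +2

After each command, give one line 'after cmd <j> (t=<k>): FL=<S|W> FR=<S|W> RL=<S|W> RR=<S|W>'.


after cmd 1 (t=19): FL=W FR=W RL=W RR=W
after cmd 2 (t=21): FL=W FR=S RL=S RR=W
after cmd 3 (t=25): FL=W FR=W RL=W RR=W
after cmd 4 (t=27): FL=S FR=W RL=W RR=S

start t=10: FL=W FR=S RL=S RR=W
cmd 1: advance +9 → t=19, phase=(5,11,11,5) → FL=W FR=W RL=W RR=W
cmd 2: advance +2 → t=21, phase=(7,1,1,7) → FL=W FR=S RL=S RR=W
cmd 3: advance +4 → t=25, phase=(11,5,5,11) → FL=W FR=W RL=W RR=W
cmd 4: advance +2 → t=27, phase=(1,7,7,1) → FL=S FR=W RL=W RR=S


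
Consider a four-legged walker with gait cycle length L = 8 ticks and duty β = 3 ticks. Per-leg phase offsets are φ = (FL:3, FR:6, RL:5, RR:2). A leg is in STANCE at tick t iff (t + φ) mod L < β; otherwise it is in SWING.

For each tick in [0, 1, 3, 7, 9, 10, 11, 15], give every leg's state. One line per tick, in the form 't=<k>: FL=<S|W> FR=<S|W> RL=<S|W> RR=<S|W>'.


t=0: FL=W FR=W RL=W RR=S
t=1: FL=W FR=W RL=W RR=W
t=3: FL=W FR=S RL=S RR=W
t=7: FL=S FR=W RL=W RR=S
t=9: FL=W FR=W RL=W RR=W
t=10: FL=W FR=S RL=W RR=W
t=11: FL=W FR=S RL=S RR=W
t=15: FL=S FR=W RL=W RR=S

t=0: phase=(3,6,5,2) vs β=3 → FL=W FR=W RL=W RR=S
t=1: phase=(4,7,6,3) vs β=3 → FL=W FR=W RL=W RR=W
t=3: phase=(6,1,0,5) vs β=3 → FL=W FR=S RL=S RR=W
t=7: phase=(2,5,4,1) vs β=3 → FL=S FR=W RL=W RR=S
t=9: phase=(4,7,6,3) vs β=3 → FL=W FR=W RL=W RR=W
t=10: phase=(5,0,7,4) vs β=3 → FL=W FR=S RL=W RR=W
t=11: phase=(6,1,0,5) vs β=3 → FL=W FR=S RL=S RR=W
t=15: phase=(2,5,4,1) vs β=3 → FL=S FR=W RL=W RR=S
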